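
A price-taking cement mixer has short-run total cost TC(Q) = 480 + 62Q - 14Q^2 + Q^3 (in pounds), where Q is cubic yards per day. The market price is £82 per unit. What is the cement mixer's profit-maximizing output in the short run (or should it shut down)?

Produce at Q = 10

From TC, MC = TC'(Q) = 62 - 28Q + 3Q^2 and AVC = VC/Q = 62 - 14Q + Q^2.
AVC hits its minimum where MC = AVC, at Q = 7, giving min AVC = 62 - 14·7 + 7^2 = £13.
P = £82 exceeds min AVC = £13, so the firm stays open.
P = MC gives -20 - 28Q + 3Q^2 = 0, with roots -2/3 and 10. Take the larger (rising MC): Q* = 10.
Check: AVC at Q = 10 is £22 ≤ P, so revenue covers variable cost.
Profit = P·Q − TC = 82·10 − 700 = £120.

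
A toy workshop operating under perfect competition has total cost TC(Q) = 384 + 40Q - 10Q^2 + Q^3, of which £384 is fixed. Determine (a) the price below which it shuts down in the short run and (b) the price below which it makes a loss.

AVC = 40 - 10Q + Q^2; minimized at Q = 5, giving min AVC = £15. That is the shutdown price.
ATC = 384/Q + 40 - 10Q + Q^2. Setting dATC/dQ = −384/Q^2 − 10 + 2Q = 0 gives Q = 8 (since 2·8^3 − 10·8^2 = 384).
min ATC = 384/8 + 40 − 10·8 + 8^2 = £72. That is the break-even price.
Between these two prices the firm operates at a loss; above £72 it earns a profit.

Shutdown price = £15; break-even price = £72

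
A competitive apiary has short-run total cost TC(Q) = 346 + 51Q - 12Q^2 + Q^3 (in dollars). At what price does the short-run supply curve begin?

$15 per unit

Short-run supply begins at min AVC. From VC = 51Q - 12Q^2 + Q^3, AVC = 51 - 12Q + Q^2.
dAVC/dQ = -12 + 2Q = 0 gives Q = 6. min AVC = 51 - 12·6 + 6^2 = 15.
So the shutdown price is $15.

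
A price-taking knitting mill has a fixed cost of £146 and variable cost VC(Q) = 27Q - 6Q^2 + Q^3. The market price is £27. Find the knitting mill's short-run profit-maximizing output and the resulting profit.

AVC = 27 - 6Q + Q^2; min AVC = £18 at Q = 3. Since P = £27 ≥ min AVC, the firm produces.
With MC = 27 - 12Q + 3Q^2, P = MC on the upward-sloping part at Q* = 4.
TR = 27·4 = 108. TC = 146 + 76 = 222. Profit = 108 − 222 = -£114.
By producing, the firm covers all variable cost plus £32 of fixed cost; shutting down would lose the full £146.

Profit = -£114 at Q = 4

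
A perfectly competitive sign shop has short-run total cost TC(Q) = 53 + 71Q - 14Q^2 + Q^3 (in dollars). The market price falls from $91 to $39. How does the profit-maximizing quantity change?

MC = 71 - 28Q + 3Q^2; the shutdown threshold is min AVC = $22 (at Q = 7).
With P = $91 above the shutdown price, P = MC gives Q = 10.
At P = $39 ≥ min AVC, set P = MC: Q = 8. The firm stays open but cuts output.

Output falls from 10 to 8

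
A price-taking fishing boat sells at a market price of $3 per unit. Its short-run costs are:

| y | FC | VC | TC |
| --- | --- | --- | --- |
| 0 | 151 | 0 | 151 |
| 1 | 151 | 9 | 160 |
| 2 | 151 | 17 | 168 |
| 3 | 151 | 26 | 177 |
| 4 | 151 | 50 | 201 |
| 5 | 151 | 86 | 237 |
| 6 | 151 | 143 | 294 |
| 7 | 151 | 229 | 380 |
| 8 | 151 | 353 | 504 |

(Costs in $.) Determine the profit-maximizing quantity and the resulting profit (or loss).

y = 0 (shut down); profit = -$151

Profit at each row (π = 3y − TC): y=0: -151; y=1: -157; y=2: -162; y=3: -168; y=4: -189; y=5: -222; y=6: -276; y=7: -359; y=8: -480.
Profit is highest at y = 0. Equivalently, the lowest AVC in the table is 17/2 ≈ $8.50 at y = 2, and P = $3 falls below it — price never covers variable cost, so the firm shuts down and loses only its fixed cost.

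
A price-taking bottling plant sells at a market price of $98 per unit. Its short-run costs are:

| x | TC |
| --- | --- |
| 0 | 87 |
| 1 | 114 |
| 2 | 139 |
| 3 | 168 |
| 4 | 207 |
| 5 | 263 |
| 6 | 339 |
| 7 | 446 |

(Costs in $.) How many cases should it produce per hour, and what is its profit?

x = 6; profit = $249

Profit at each row (π = 98x − TC): x=0: -87; x=1: -16; x=2: 57; x=3: 126; x=4: 185; x=5: 227; x=6: 249; x=7: 240.
Profit is maximized at x = 6. AVC there is 252/6 = $42 ≤ P, so producing beats shutting down (which would give -$87).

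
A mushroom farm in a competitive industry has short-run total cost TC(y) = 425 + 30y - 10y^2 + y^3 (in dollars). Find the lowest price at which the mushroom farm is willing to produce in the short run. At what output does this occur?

Short-run supply begins at min AVC. From VC = 30y - 10y^2 + y^3, AVC = 30 - 10y + y^2.
dAVC/dy = -10 + 2y = 0 gives y = 5. min AVC = 30 - 10·5 + 5^2 = 5.
For P < $5 the firm produces nothing.

$5 per unit, at y = 5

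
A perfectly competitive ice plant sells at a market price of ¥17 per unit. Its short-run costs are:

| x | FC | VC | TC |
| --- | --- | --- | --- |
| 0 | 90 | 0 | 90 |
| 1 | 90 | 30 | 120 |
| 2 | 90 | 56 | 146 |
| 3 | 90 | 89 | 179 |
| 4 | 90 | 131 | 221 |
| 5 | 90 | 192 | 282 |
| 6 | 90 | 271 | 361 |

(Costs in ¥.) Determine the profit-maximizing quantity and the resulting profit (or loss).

x = 0 (shut down); profit = -¥90

Tabulate TR − TC: x=0: -90; x=1: -103; x=2: -112; x=3: -128; x=4: -153; x=5: -197; x=6: -259.
Profit is highest at x = 0. Equivalently, the lowest AVC in the table is 56/2 ≈ ¥28 at x = 2, and P = ¥17 falls below it — price never covers variable cost, so the firm shuts down and loses only its fixed cost.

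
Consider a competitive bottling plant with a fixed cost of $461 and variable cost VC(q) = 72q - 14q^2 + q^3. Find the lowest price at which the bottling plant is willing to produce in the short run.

$23 per unit

Short-run supply begins at min AVC. From VC = 72q - 14q^2 + q^3, AVC = 72 - 14q + q^2.
At the minimum of AVC, MC = AVC. MC = 72 - 28q + 3q^2; setting MC = AVC gives 2q^2 - 14q = 0, so q = 7. min AVC = 23.
The firm shuts down for any P below $23.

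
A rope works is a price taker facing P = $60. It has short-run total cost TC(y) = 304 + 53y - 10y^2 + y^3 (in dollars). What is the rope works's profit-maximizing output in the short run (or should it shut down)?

Variable cost is VC = 53y - 10y^2 + y^3, so AVC = VC/y = 53 - 10y + y^2 and MC = dTC/dy = 53 - 20y + 3y^2.
AVC hits its minimum where MC = AVC, at y = 5, giving min AVC = 53 - 10·5 + 5^2 = $28.
Since P = $60 ≥ min AVC = $28, price covers variable cost and the firm should produce.
Set P = MC: 60 = 53 - 20y + 3y^2 → -7 - 20y + 3y^2 = 0. The roots are y = -1/3 and y = 7; the profit-maximizing output is on the rising part of MC, so y* = 7.
Check: AVC at y = 7 is $32 ≤ P, so revenue covers variable cost.
Profit = P·y − TC = 60·7 − 528 = -$108, a loss, but smaller than the $304 fixed cost the firm would lose by shutting down.

Produce at y = 7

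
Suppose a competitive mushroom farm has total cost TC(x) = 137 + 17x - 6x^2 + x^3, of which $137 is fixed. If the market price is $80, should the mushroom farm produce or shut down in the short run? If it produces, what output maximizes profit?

From TC, MC = TC'(x) = 17 - 12x + 3x^2 and AVC = VC/x = 17 - 6x + x^2.
The AVC parabola has its vertex at x = 6/2 = 3, where AVC = 17 - 6·3 + 3^2 = $8.
Since P = $80 ≥ min AVC = $8, price covers variable cost and the firm should produce.
Set P = MC: 80 = 17 - 12x + 3x^2 → -63 - 12x + 3x^2 = 0. The roots are x = -3 and x = 7; the profit-maximizing output is on the rising part of MC, so x* = 7.
Check: AVC at x = 7 is $24 ≤ P, so revenue covers variable cost.
Profit = P·x − TC = 80·7 − 305 = $255.

Produce at x = 7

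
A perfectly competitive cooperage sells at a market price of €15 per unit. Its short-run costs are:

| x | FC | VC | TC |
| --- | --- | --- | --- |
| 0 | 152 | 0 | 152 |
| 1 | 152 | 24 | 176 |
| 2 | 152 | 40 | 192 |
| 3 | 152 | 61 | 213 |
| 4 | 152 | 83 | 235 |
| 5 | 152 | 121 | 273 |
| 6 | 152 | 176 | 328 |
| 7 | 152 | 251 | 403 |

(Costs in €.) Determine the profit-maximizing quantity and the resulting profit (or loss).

x = 0 (shut down); profit = -€152

Tabulate TR − TC: x=0: -152; x=1: -161; x=2: -162; x=3: -168; x=4: -175; x=5: -198; x=6: -238; x=7: -298.
Profit is highest at x = 0. Equivalently, the lowest AVC in the table is 40/2 ≈ €20 at x = 2, and P = €15 falls below it — price never covers variable cost, so the firm shuts down and loses only its fixed cost.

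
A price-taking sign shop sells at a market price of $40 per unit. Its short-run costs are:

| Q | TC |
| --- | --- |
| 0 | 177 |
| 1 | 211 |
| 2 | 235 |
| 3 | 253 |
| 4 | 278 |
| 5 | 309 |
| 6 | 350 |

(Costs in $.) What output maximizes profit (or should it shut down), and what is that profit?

Q = 5; profit = -$109

Profit at each row (π = 40Q − TC): Q=0: -177; Q=1: -171; Q=2: -155; Q=3: -133; Q=4: -118; Q=5: -109; Q=6: -110.
Profit is maximized at Q = 5. AVC there is 132/5 = $26.40 ≤ P, so producing beats shutting down (which would give -$177).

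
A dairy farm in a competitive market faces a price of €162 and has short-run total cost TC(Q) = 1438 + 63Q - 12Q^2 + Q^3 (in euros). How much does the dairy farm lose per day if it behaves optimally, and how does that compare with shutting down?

Profit = -€228 at Q = 11

AVC = 63 - 12Q + Q^2 has its minimum €27 at Q = 6; price €162 clears that bar, so the firm operates.
MC = 63 - 24Q + 3Q^2. Setting P = MC and taking the root on the rising branch gives Q* = 11.
TR = 162·11 = 1782. TC = 1438 + 572 = 2010. Profit = 1782 − 2010 = -€228.
Shutting down would mean losing the fixed cost of €1438, so operating at a loss of €228 is better by €1210.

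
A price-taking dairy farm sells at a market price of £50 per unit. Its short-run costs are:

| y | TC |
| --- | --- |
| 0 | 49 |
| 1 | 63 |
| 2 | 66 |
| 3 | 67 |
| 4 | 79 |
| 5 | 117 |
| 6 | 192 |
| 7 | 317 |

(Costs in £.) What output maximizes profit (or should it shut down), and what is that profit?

Profit at each row (π = 50y − TC): y=0: -49; y=1: -13; y=2: 34; y=3: 83; y=4: 121; y=5: 133; y=6: 108; y=7: 33.
Profit is maximized at y = 5. AVC there is 68/5 = £13.60 ≤ P, so producing beats shutting down (which would give -£49).

y = 5; profit = £133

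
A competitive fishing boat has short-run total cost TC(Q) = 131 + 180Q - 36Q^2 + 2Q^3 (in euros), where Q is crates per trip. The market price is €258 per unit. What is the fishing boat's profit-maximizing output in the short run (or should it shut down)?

Produce at Q = 13

Variable cost is VC = 180Q - 36Q^2 + 2Q^3, so AVC = VC/Q = 180 - 36Q + 2Q^2 and MC = dTC/dQ = 180 - 72Q + 6Q^2.
AVC is minimized where dAVC/dQ = -36 + 4Q = 0, at Q = 9; min AVC = 180 - 36·9 + 2·9^2 = €18.
P = €258 exceeds min AVC = €18, so the firm stays open.
Solving P = MC: -78 - 72Q + 6Q^2 = 0 ⇒ Q = -1 or 13. On the upward-sloping branch, Q* = 13.
Check: AVC at Q = 13 is €50 ≤ P, so revenue covers variable cost.
Profit = P·Q − TC = 258·13 − 781 = €2573.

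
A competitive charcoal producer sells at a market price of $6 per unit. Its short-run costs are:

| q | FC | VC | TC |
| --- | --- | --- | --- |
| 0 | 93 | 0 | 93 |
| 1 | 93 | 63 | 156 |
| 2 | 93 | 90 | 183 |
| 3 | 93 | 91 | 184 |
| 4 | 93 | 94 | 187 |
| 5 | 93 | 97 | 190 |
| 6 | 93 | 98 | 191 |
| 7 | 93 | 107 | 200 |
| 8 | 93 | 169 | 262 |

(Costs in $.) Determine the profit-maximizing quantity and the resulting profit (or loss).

q = 0 (shut down); profit = -$93

Profit at each row (π = 6q − TC): q=0: -93; q=1: -150; q=2: -171; q=3: -166; q=4: -163; q=5: -160; q=6: -155; q=7: -158; q=8: -214.
Profit is highest at q = 0. Equivalently, the lowest AVC in the table is 107/7 ≈ $15.29 at q = 7, and P = $6 falls below it — price never covers variable cost, so the firm shuts down and loses only its fixed cost.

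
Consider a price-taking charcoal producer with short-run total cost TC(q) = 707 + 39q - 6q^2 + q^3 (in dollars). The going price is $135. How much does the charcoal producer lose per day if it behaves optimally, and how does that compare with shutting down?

Profit = -$67 at q = 8

AVC = 39 - 6q + q^2; min AVC = $30 at q = 3. Since P = $135 ≥ min AVC, the firm produces.
With MC = 39 - 12q + 3q^2, P = MC on the upward-sloping part at q* = 8.
TR = 135·8 = 1080. TC = 707 + 440 = 1147. Profit = 1080 − 1147 = -$67.
By producing, the firm covers all variable cost plus $640 of fixed cost; shutting down would lose the full $707.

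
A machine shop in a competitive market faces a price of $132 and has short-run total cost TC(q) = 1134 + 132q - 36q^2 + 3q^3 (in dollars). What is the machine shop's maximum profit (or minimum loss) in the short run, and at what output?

AVC = 132 - 36q + 3q^2 has its minimum $24 at q = 6; price $132 clears that bar, so the firm operates.
MC = 132 - 72q + 9q^2. Setting P = MC and taking the root on the rising branch gives q* = 8.
TR = 132·8 = 1056. TC = 1134 + 288 = 1422. Profit = 1056 − 1422 = -$366.
By producing, the firm covers all variable cost plus $768 of fixed cost; shutting down would lose the full $1134.

Profit = -$366 at q = 8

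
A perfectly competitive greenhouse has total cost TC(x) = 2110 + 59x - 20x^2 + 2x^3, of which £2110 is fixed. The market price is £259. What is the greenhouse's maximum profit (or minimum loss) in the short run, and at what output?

Profit = -£110 at x = 10

AVC = 59 - 20x + 2x^2; min AVC = £9 at x = 5. Since P = £259 ≥ min AVC, the firm produces.
MC = 59 - 40x + 6x^2. Setting P = MC and taking the root on the rising branch gives x* = 10.
TR = 259·10 = 2590. TC = 2110 + 590 = 2700. Profit = 2590 − 2700 = -£110.
By producing, the firm covers all variable cost plus £2000 of fixed cost; shutting down would lose the full £2110.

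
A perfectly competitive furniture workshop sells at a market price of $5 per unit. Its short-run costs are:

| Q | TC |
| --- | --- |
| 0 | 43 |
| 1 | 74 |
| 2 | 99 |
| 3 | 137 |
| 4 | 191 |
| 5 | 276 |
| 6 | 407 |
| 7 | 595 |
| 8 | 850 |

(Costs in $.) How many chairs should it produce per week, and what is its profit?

Q = 0 (shut down); profit = -$43

Tabulate TR − TC: Q=0: -43; Q=1: -69; Q=2: -89; Q=3: -122; Q=4: -171; Q=5: -251; Q=6: -377; Q=7: -560; Q=8: -810.
Profit is highest at Q = 0. Equivalently, the lowest AVC in the table is 56/2 ≈ $28 at Q = 2, and P = $5 falls below it — price never covers variable cost, so the firm shuts down and loses only its fixed cost.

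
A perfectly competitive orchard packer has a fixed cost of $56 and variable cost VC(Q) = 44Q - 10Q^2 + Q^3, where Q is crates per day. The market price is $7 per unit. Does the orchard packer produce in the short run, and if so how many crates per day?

Shut down

Strip out fixed cost: VC = 44Q - 10Q^2 + Q^3. Then AVC = 44 - 10Q + Q^2 and MC = 44 - 20Q + 3Q^2.
The AVC parabola has its vertex at Q = 10/2 = 5, where AVC = 44 - 10·5 + 5^2 = $19.
P = $7 lies below min AVC = $19; no output level covers variable cost.
Best response: produce nothing and absorb the $56 fixed cost.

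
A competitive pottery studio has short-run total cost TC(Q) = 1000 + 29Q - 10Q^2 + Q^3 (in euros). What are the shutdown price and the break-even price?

Shutdown price = min AVC. AVC = 29 - 10Q + Q^2, with vertex at Q = 5 and minimum €4.
ATC = 1000/Q + 29 - 10Q + Q^2. Setting dATC/dQ = −1000/Q^2 − 10 + 2Q = 0 gives Q = 10 (since 2·10^3 − 10·10^2 = 1000).
min ATC = 1000/10 + 29 − 10·10 + 10^2 = €129. That is the break-even price.
For €4 ≤ P < €129 the firm produces at a loss; below €4 it shuts down.

Shutdown price = €4; break-even price = €129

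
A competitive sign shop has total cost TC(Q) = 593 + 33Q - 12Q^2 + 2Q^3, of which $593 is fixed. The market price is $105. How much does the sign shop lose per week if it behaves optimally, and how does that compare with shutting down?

Profit = -$161 at Q = 6

AVC = 33 - 12Q + 2Q^2; min AVC = $15 at Q = 3. Since P = $105 ≥ min AVC, the firm produces.
With MC = 33 - 24Q + 6Q^2, P = MC on the upward-sloping part at Q* = 6.
TR = 105·6 = 630. TC = 593 + 198 = 791. Profit = 630 − 791 = -$161.
That loss of $161 beats the $593 the firm would lose by shutting down; producing recovers $432 of fixed cost.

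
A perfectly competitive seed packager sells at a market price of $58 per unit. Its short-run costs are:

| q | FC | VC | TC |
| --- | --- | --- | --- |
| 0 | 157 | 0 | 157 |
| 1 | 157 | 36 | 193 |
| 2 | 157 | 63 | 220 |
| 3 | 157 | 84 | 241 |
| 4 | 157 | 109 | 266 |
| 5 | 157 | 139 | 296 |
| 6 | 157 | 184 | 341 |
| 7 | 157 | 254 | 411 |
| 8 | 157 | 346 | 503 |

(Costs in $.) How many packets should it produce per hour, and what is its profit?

q = 6; profit = $7

Compute π = P·q − TC at each output: q=0: -157; q=1: -135; q=2: -104; q=3: -67; q=4: -34; q=5: -6; q=6: 7; q=7: -5; q=8: -39.
Profit is maximized at q = 6. AVC there is 184/6 = $30.67 ≤ P, so producing beats shutting down (which would give -$157).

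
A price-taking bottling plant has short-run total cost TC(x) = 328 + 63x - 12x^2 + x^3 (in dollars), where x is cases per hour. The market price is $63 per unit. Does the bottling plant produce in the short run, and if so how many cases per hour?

Produce at x = 8

Variable cost is VC = 63x - 12x^2 + x^3, so AVC = VC/x = 63 - 12x + x^2 and MC = dTC/dx = 63 - 24x + 3x^2.
AVC hits its minimum where MC = AVC, at x = 6, giving min AVC = 63 - 12·6 + 6^2 = $27.
Since P = $63 ≥ min AVC = $27, price covers variable cost and the firm should produce.
Solving P = MC: -24x + 3x^2 = 0 ⇒ x = 0 or 8. On the upward-sloping branch, x* = 8.
Check: AVC at x = 8 is $31 ≤ P, so revenue covers variable cost.
Profit = P·x − TC = 63·8 − 576 = -$72, a loss, but smaller than the $328 fixed cost the firm would lose by shutting down.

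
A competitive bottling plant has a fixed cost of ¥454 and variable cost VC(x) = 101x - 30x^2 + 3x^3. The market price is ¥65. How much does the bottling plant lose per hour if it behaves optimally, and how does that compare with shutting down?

AVC = 101 - 30x + 3x^2 has its minimum ¥26 at x = 5; price ¥65 clears that bar, so the firm operates.
MC = 101 - 60x + 9x^2. Setting P = MC and taking the root on the rising branch gives x* = 6.
TR = 65·6 = 390. TC = 454 + 174 = 628. Profit = 390 − 628 = -¥238.
By producing, the firm covers all variable cost plus ¥216 of fixed cost; shutting down would lose the full ¥454.

Profit = -¥238 at x = 6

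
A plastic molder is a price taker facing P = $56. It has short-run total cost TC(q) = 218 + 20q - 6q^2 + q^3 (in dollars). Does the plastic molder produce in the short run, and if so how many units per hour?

From TC, MC = TC'(q) = 20 - 12q + 3q^2 and AVC = VC/q = 20 - 6q + q^2.
The AVC parabola has its vertex at q = 6/2 = 3, where AVC = 20 - 6·3 + 3^2 = $11.
Because $56 ≥ $11, revenue can cover variable cost; the firm operates.
Solving P = MC: -36 - 12q + 3q^2 = 0 ⇒ q = -2 or 6. On the upward-sloping branch, q* = 6.
Check: AVC at q = 6 is $20 ≤ P, so revenue covers variable cost.
Profit = P·q − TC = 56·6 − 338 = -$2, a loss, but smaller than the $218 fixed cost the firm would lose by shutting down.

Produce at q = 6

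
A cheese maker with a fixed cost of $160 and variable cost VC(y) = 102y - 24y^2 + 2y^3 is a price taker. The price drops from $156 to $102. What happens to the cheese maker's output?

Output falls from 9 to 8

AVC = 102 - 24y + 2y^2, minimized at y = 6 where min AVC = $30. MC = 102 - 48y + 6y^2.
At P = $156 ≥ min AVC, set P = MC on the rising branch: y = 9.
At P = $102 ≥ min AVC, set P = MC: y = 8. The firm stays open but cuts output.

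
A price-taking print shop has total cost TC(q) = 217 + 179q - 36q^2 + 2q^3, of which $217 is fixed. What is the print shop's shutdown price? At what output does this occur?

$17 per unit, at q = 9

The firm shuts down when price falls below the minimum of average variable cost. AVC = VC/q = 179 - 36q + 2q^2.
At the minimum of AVC, MC = AVC. MC = 179 - 72q + 6q^2; setting MC = AVC gives 4q^2 - 36q = 0, so q = 9. min AVC = 17.
For P < $17 the firm produces nothing.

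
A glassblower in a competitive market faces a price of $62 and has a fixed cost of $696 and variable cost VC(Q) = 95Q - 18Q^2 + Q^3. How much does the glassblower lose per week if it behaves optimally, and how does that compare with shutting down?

AVC = 95 - 18Q + Q^2; min AVC = $14 at Q = 9. Since P = $62 ≥ min AVC, the firm produces.
MC = 95 - 36Q + 3Q^2. Setting P = MC and taking the root on the rising branch gives Q* = 11.
TR = 62·11 = 682. TC = 696 + 198 = 894. Profit = 682 − 894 = -$212.
That loss of $212 beats the $696 the firm would lose by shutting down; producing recovers $484 of fixed cost.

Profit = -$212 at Q = 11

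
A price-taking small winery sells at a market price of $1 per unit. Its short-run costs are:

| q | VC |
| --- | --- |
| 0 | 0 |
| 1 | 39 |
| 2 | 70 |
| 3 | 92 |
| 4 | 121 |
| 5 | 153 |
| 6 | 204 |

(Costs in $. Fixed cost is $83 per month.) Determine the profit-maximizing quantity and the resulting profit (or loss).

Profit at each row (π = 1q − TC): q=0: -83; q=1: -121; q=2: -151; q=3: -172; q=4: -200; q=5: -231; q=6: -281.
Profit is highest at q = 0. Equivalently, the lowest AVC in the table is 121/4 ≈ $30.25 at q = 4, and P = $1 falls below it — price never covers variable cost, so the firm shuts down and loses only its fixed cost.

q = 0 (shut down); profit = -$83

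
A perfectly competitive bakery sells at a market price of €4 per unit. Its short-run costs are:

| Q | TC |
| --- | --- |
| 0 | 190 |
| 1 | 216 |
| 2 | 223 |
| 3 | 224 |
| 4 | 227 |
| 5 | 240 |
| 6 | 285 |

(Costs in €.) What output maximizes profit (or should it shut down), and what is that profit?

Tabulate TR − TC: Q=0: -190; Q=1: -212; Q=2: -215; Q=3: -212; Q=4: -211; Q=5: -220; Q=6: -261.
Profit is highest at Q = 0. Equivalently, the lowest AVC in the table is 37/4 ≈ €9.25 at Q = 4, and P = €4 falls below it — price never covers variable cost, so the firm shuts down and loses only its fixed cost.

Q = 0 (shut down); profit = -€190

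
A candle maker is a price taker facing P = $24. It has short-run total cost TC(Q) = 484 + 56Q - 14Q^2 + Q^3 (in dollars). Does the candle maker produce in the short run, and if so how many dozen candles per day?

Produce at Q = 8

From TC, MC = TC'(Q) = 56 - 28Q + 3Q^2 and AVC = VC/Q = 56 - 14Q + Q^2.
AVC is minimized where dAVC/dQ = -14 + 2Q = 0, at Q = 7; min AVC = 56 - 14·7 + 7^2 = $7.
Since P = $24 ≥ min AVC = $7, price covers variable cost and the firm should produce.
Solving P = MC: 32 - 28Q + 3Q^2 = 0 ⇒ Q = 4/3 or 8. On the upward-sloping branch, Q* = 8.
Check: AVC at Q = 8 is $8 ≤ P, so revenue covers variable cost.
Profit = P·Q − TC = 24·8 − 548 = -$356, a loss, but smaller than the $484 fixed cost the firm would lose by shutting down.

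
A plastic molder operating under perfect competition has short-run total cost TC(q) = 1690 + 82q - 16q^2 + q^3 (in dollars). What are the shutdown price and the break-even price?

Shutdown price = $18; break-even price = $173

Shutdown price = min AVC. AVC = 82 - 16q + q^2, with vertex at q = 8 and minimum $18.
ATC = 1690/q + 82 - 16q + q^2. Setting dATC/dq = −1690/q^2 − 16 + 2q = 0 gives q = 13 (since 2·13^3 − 16·13^2 = 1690).
min ATC = 1690/13 + 82 − 16·13 + 13^2 = $173. That is the break-even price.
Between these two prices the firm operates at a loss; above $173 it earns a profit.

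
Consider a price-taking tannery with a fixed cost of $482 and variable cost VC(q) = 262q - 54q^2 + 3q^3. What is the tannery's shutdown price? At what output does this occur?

$19 per unit, at q = 9

Short-run supply begins at min AVC. From VC = 262q - 54q^2 + 3q^3, AVC = 262 - 54q + 3q^2.
At the minimum of AVC, MC = AVC. MC = 262 - 108q + 9q^2; setting MC = AVC gives 6q^2 - 54q = 0, so q = 9. min AVC = 19.
So the shutdown price is $19.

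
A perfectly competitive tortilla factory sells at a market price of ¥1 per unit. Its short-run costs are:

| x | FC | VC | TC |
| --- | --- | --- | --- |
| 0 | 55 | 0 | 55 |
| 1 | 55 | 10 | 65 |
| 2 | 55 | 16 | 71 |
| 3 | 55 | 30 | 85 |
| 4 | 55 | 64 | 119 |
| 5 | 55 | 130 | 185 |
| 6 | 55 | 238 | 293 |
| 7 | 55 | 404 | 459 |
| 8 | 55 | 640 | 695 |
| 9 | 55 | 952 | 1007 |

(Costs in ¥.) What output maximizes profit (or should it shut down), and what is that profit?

Profit at each row (π = 1x − TC): x=0: -55; x=1: -64; x=2: -69; x=3: -82; x=4: -115; x=5: -180; x=6: -287; x=7: -452; x=8: -687; x=9: -998.
Profit is highest at x = 0. Equivalently, the lowest AVC in the table is 16/2 ≈ ¥8 at x = 2, and P = ¥1 falls below it — price never covers variable cost, so the firm shuts down and loses only its fixed cost.

x = 0 (shut down); profit = -¥55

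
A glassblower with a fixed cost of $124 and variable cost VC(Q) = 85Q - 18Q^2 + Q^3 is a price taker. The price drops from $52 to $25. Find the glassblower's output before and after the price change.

Output falls from 11 to 10

AVC = 85 - 18Q + Q^2, minimized at Q = 9 where min AVC = $4. MC = 85 - 36Q + 3Q^2.
At P = $52 ≥ min AVC, set P = MC on the rising branch: Q = 11.
At P = $25 ≥ min AVC, set P = MC: Q = 10. The firm stays open but cuts output.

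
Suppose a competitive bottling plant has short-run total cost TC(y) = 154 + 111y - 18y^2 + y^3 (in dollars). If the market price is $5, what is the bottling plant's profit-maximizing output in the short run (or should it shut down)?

Variable cost is VC = 111y - 18y^2 + y^3, so AVC = VC/y = 111 - 18y + y^2 and MC = dTC/dy = 111 - 36y + 3y^2.
AVC hits its minimum where MC = AVC, at y = 9, giving min AVC = 111 - 18·9 + 9^2 = $30.
P = $5 lies below min AVC = $30; no output level covers variable cost.
Best response: produce nothing and absorb the $154 fixed cost.

Shut down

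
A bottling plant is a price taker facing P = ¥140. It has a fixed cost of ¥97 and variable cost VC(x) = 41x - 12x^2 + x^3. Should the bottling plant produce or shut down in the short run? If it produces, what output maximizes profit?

Produce at x = 11

From TC, MC = TC'(x) = 41 - 24x + 3x^2 and AVC = VC/x = 41 - 12x + x^2.
The AVC parabola has its vertex at x = 12/2 = 6, where AVC = 41 - 12·6 + 6^2 = ¥5.
Since P = ¥140 ≥ min AVC = ¥5, price covers variable cost and the firm should produce.
Set P = MC: 140 = 41 - 24x + 3x^2 → -99 - 24x + 3x^2 = 0. The roots are x = -3 and x = 11; the profit-maximizing output is on the rising part of MC, so x* = 11.
Check: AVC at x = 11 is ¥30 ≤ P, so revenue covers variable cost.
Profit = P·x − TC = 140·11 − 427 = ¥1113.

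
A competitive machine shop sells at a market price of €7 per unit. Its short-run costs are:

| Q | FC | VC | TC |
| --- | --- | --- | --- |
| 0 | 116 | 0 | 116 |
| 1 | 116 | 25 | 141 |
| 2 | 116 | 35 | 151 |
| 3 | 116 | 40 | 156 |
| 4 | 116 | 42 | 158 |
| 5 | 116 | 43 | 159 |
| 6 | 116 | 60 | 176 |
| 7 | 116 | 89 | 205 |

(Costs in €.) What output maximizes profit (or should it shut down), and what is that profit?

Q = 0 (shut down); profit = -€116

Profit at each row (π = 7Q − TC): Q=0: -116; Q=1: -134; Q=2: -137; Q=3: -135; Q=4: -130; Q=5: -124; Q=6: -134; Q=7: -156.
Profit is highest at Q = 0. Equivalently, the lowest AVC in the table is 43/5 ≈ €8.60 at Q = 5, and P = €7 falls below it — price never covers variable cost, so the firm shuts down and loses only its fixed cost.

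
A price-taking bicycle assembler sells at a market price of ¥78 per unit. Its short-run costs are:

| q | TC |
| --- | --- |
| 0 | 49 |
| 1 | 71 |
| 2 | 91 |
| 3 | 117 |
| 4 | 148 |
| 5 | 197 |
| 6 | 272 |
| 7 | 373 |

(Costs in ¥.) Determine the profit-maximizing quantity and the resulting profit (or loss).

q = 6; profit = ¥196

Tabulate TR − TC: q=0: -49; q=1: 7; q=2: 65; q=3: 117; q=4: 164; q=5: 193; q=6: 196; q=7: 173.
Profit is maximized at q = 6. AVC there is 223/6 = ¥37.17 ≤ P, so producing beats shutting down (which would give -¥49).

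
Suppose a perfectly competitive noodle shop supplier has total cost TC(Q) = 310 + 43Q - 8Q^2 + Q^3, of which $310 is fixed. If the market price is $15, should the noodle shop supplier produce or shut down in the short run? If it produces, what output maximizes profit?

Strip out fixed cost: VC = 43Q - 8Q^2 + Q^3. Then AVC = 43 - 8Q + Q^2 and MC = 43 - 16Q + 3Q^2.
The AVC parabola has its vertex at Q = 8/2 = 4, where AVC = 43 - 8·4 + 4^2 = $27.
Since P = $15 < min AVC = $27, price fails to cover variable cost at any output.
Shutting down limits the loss to fixed cost, $310.

Shut down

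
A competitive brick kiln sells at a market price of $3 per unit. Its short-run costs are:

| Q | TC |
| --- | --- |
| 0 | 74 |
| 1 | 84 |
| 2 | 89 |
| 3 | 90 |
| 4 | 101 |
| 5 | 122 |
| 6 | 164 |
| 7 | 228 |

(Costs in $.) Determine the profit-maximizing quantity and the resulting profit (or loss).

Tabulate TR − TC: Q=0: -74; Q=1: -81; Q=2: -83; Q=3: -81; Q=4: -89; Q=5: -107; Q=6: -146; Q=7: -207.
Profit is highest at Q = 0. Equivalently, the lowest AVC in the table is 16/3 ≈ $5.33 at Q = 3, and P = $3 falls below it — price never covers variable cost, so the firm shuts down and loses only its fixed cost.

Q = 0 (shut down); profit = -$74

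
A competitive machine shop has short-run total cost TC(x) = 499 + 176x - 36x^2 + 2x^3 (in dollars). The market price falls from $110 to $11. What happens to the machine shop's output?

Output falls from 11 to 0 (the firm shuts down)

MC = 176 - 72x + 6x^2; the shutdown threshold is min AVC = $14 (at x = 9).
At P = $110 ≥ min AVC, set P = MC on the rising branch: x = 11.
At P = $11 < min AVC = $14, price no longer covers variable cost at any output, so the firm shuts down: x = 0.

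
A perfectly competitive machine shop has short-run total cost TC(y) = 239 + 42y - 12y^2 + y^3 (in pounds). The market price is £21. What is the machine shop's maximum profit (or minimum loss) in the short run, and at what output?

Profit = -£141 at y = 7

AVC = 42 - 12y + y^2; min AVC = £6 at y = 6. Since P = £21 ≥ min AVC, the firm produces.
With MC = 42 - 24y + 3y^2, P = MC on the upward-sloping part at y* = 7.
TR = 21·7 = 147. TC = 239 + 49 = 288. Profit = 147 − 288 = -£141.
By producing, the firm covers all variable cost plus £98 of fixed cost; shutting down would lose the full £239.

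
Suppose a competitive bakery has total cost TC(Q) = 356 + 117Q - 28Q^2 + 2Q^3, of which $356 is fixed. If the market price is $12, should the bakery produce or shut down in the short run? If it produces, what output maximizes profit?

Strip out fixed cost: VC = 117Q - 28Q^2 + 2Q^3. Then AVC = 117 - 28Q + 2Q^2 and MC = 117 - 56Q + 6Q^2.
AVC is minimized where dAVC/dQ = -28 + 4Q = 0, at Q = 7; min AVC = 117 - 28·7 + 2·7^2 = $19.
Since P = $12 < min AVC = $19, price fails to cover variable cost at any output.
Best response: produce nothing and absorb the $356 fixed cost.

Shut down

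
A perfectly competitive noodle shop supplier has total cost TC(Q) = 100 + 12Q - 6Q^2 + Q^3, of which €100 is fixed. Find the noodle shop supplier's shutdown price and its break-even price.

Shutdown price = min AVC. AVC = 12 - 6Q + Q^2, with vertex at Q = 3 and minimum €3.
ATC = 100/Q + 12 - 6Q + Q^2. Setting dATC/dQ = −100/Q^2 − 6 + 2Q = 0 gives Q = 5 (since 2·5^3 − 6·5^2 = 100).
min ATC = 100/5 + 12 − 6·5 + 5^2 = €27. That is the break-even price.
Between these two prices the firm operates at a loss; above €27 it earns a profit.

Shutdown price = €3; break-even price = €27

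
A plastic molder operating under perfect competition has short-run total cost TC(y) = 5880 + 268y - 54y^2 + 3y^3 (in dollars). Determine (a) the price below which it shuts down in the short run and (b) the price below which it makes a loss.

Shutdown price = $25; break-even price = $520

AVC = 268 - 54y + 3y^2; minimized at y = 9, giving min AVC = $25. That is the shutdown price.
ATC = 5880/y + 268 - 54y + 3y^2. Setting dATC/dy = −5880/y^2 − 54 + 6y = 0 gives y = 14 (since 6·14^3 − 54·14^2 = 5880).
min ATC = 5880/14 + 268 − 54·14 + 3·14^2 = $520. That is the break-even price.
For $25 ≤ P < $520 the firm produces at a loss; below $25 it shuts down.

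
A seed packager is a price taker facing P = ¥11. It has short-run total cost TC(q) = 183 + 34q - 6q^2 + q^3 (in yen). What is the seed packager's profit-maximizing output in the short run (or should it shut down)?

From TC, MC = TC'(q) = 34 - 12q + 3q^2 and AVC = VC/q = 34 - 6q + q^2.
AVC is minimized where dAVC/dq = -6 + 2q = 0, at q = 3; min AVC = 34 - 6·3 + 3^2 = ¥25.
Since P = ¥11 < min AVC = ¥25, price fails to cover variable cost at any output.
Shutting down limits the loss to fixed cost, ¥183.

Shut down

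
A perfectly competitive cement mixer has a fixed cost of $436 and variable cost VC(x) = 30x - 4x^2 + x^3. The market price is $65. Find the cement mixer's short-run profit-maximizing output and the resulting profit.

AVC = 30 - 4x + x^2; min AVC = $26 at x = 2. Since P = $65 ≥ min AVC, the firm produces.
With MC = 30 - 8x + 3x^2, P = MC on the upward-sloping part at x* = 5.
TR = 65·5 = 325. TC = 436 + 175 = 611. Profit = 325 − 611 = -$286.
Shutting down would mean losing the fixed cost of $436, so operating at a loss of $286 is better by $150.

Profit = -$286 at x = 5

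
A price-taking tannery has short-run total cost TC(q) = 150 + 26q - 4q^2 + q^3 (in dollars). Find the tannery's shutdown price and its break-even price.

Shutdown price = $22; break-even price = $61

Shutdown price = min AVC. AVC = 26 - 4q + q^2, with vertex at q = 2 and minimum $22.
ATC = 150/q + 26 - 4q + q^2. Setting dATC/dq = −150/q^2 − 4 + 2q = 0 gives q = 5 (since 2·5^3 − 4·5^2 = 150).
min ATC = 150/5 + 26 − 4·5 + 5^2 = $61. That is the break-even price.
For $22 ≤ P < $61 the firm produces at a loss; below $22 it shuts down.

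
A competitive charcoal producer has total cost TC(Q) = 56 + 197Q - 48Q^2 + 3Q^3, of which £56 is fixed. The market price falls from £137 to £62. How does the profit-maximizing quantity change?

Output falls from 10 to 9

MC = 197 - 96Q + 9Q^2; the shutdown threshold is min AVC = £5 (at Q = 8).
With P = £137 above the shutdown price, P = MC gives Q = 10.
At P = £62 ≥ min AVC, set P = MC: Q = 9. The firm stays open but cuts output.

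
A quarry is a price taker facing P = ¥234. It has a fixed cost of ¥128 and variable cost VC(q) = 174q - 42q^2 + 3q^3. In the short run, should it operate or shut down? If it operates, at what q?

Produce at q = 10

Strip out fixed cost: VC = 174q - 42q^2 + 3q^3. Then AVC = 174 - 42q + 3q^2 and MC = 174 - 84q + 9q^2.
AVC hits its minimum where MC = AVC, at q = 7, giving min AVC = 174 - 42·7 + 3·7^2 = ¥27.
Because ¥234 ≥ ¥27, revenue can cover variable cost; the firm operates.
Set P = MC: 234 = 174 - 84q + 9q^2 → -60 - 84q + 9q^2 = 0. The roots are q = -2/3 and q = 10; the profit-maximizing output is on the rising part of MC, so q* = 10.
Check: AVC at q = 10 is ¥54 ≤ P, so revenue covers variable cost.
Profit = P·q − TC = 234·10 − 668 = ¥1672.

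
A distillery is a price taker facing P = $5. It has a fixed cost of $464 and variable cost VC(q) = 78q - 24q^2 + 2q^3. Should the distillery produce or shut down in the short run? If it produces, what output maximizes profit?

Strip out fixed cost: VC = 78q - 24q^2 + 2q^3. Then AVC = 78 - 24q + 2q^2 and MC = 78 - 48q + 6q^2.
The AVC parabola has its vertex at q = 24/4 = 6, where AVC = 78 - 24·6 + 2·6^2 = $6.
Since P = $5 < min AVC = $6, price fails to cover variable cost at any output.
Best response: produce nothing and absorb the $464 fixed cost.

Shut down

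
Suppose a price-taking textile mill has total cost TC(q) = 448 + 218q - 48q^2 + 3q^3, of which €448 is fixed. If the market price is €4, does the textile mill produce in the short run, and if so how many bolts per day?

From TC, MC = TC'(q) = 218 - 96q + 9q^2 and AVC = VC/q = 218 - 48q + 3q^2.
AVC is minimized where dAVC/dq = -48 + 6q = 0, at q = 8; min AVC = 218 - 48·8 + 3·8^2 = €26.
Since P = €4 < min AVC = €26, price fails to cover variable cost at any output.
Shutting down limits the loss to fixed cost, €448.

Shut down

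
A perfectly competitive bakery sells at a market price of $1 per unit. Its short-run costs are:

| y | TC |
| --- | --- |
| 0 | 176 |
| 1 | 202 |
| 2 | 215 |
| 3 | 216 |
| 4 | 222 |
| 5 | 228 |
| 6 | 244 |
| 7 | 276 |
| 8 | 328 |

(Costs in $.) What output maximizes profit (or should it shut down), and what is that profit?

Profit at each row (π = 1y − TC): y=0: -176; y=1: -201; y=2: -213; y=3: -213; y=4: -218; y=5: -223; y=6: -238; y=7: -269; y=8: -320.
Profit is highest at y = 0. Equivalently, the lowest AVC in the table is 52/5 ≈ $10.40 at y = 5, and P = $1 falls below it — price never covers variable cost, so the firm shuts down and loses only its fixed cost.

y = 0 (shut down); profit = -$176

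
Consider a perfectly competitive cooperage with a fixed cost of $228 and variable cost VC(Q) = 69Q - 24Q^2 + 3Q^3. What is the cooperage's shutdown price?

The shutdown price is the minimum of AVC. VC = 69Q - 24Q^2 + 3Q^3, so AVC = 69 - 24Q + 3Q^2.
At the minimum of AVC, MC = AVC. MC = 69 - 48Q + 9Q^2; setting MC = AVC gives 6Q^2 - 24Q = 0, so Q = 4. min AVC = 21.
So the shutdown price is $21.

$21 per unit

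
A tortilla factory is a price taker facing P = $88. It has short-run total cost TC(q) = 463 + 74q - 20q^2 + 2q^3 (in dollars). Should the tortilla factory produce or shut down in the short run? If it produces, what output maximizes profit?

Produce at q = 7

Variable cost is VC = 74q - 20q^2 + 2q^3, so AVC = VC/q = 74 - 20q + 2q^2 and MC = dTC/dq = 74 - 40q + 6q^2.
The AVC parabola has its vertex at q = 20/4 = 5, where AVC = 74 - 20·5 + 2·5^2 = $24.
Since P = $88 ≥ min AVC = $24, price covers variable cost and the firm should produce.
Set P = MC: 88 = 74 - 40q + 6q^2 → -14 - 40q + 6q^2 = 0. The roots are q = -1/3 and q = 7; the profit-maximizing output is on the rising part of MC, so q* = 7.
Check: AVC at q = 7 is $32 ≤ P, so revenue covers variable cost.
Profit = P·q − TC = 88·7 − 687 = -$71, a loss, but smaller than the $463 fixed cost the firm would lose by shutting down.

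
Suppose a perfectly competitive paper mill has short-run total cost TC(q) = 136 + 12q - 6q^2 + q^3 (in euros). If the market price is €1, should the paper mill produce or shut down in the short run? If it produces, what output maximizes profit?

From TC, MC = TC'(q) = 12 - 12q + 3q^2 and AVC = VC/q = 12 - 6q + q^2.
AVC is minimized where dAVC/dq = -6 + 2q = 0, at q = 3; min AVC = 12 - 6·3 + 3^2 = €3.
P = €1 lies below min AVC = €3; no output level covers variable cost.
The firm minimizes its loss by shutting down and losing only its fixed cost of €136.

Shut down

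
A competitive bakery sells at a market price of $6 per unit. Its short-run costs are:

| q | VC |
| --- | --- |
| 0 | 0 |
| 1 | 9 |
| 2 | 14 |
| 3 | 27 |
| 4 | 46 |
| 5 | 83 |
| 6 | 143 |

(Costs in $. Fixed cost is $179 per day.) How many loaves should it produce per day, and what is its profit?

q = 0 (shut down); profit = -$179

Compute π = P·q − TC at each output: q=0: -179; q=1: -182; q=2: -181; q=3: -188; q=4: -201; q=5: -232; q=6: -286.
Profit is highest at q = 0. Equivalently, the lowest AVC in the table is 14/2 ≈ $7 at q = 2, and P = $6 falls below it — price never covers variable cost, so the firm shuts down and loses only its fixed cost.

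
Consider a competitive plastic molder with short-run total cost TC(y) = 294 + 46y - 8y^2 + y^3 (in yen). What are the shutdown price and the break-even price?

Shutdown price = ¥30; break-even price = ¥81

Shutdown price = min AVC. AVC = 46 - 8y + y^2, with vertex at y = 4 and minimum ¥30.
ATC = 294/y + 46 - 8y + y^2. Setting dATC/dy = −294/y^2 − 8 + 2y = 0 gives y = 7 (since 2·7^3 − 8·7^2 = 294).
min ATC = 294/7 + 46 − 8·7 + 7^2 = ¥81. That is the break-even price.
For ¥30 ≤ P < ¥81 the firm produces at a loss; below ¥30 it shuts down.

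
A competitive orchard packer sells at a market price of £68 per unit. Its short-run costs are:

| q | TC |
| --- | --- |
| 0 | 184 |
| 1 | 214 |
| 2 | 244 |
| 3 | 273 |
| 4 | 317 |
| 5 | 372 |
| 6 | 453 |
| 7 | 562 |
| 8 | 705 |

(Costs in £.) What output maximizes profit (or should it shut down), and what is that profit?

q = 5; profit = -£32

Compute π = P·q − TC at each output: q=0: -184; q=1: -146; q=2: -108; q=3: -69; q=4: -45; q=5: -32; q=6: -45; q=7: -86; q=8: -161.
Profit is maximized at q = 5. AVC there is 188/5 = £37.60 ≤ P, so producing beats shutting down (which would give -£184).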